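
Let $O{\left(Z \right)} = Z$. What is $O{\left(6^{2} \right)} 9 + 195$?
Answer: $519$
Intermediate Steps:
$O{\left(6^{2} \right)} 9 + 195 = 6^{2} \cdot 9 + 195 = 36 \cdot 9 + 195 = 324 + 195 = 519$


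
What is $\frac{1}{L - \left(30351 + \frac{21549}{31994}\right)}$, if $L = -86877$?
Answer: $- \frac{31994}{3750614181} \approx -8.5303 \cdot 10^{-6}$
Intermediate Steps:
$\frac{1}{L - \left(30351 + \frac{21549}{31994}\right)} = \frac{1}{-86877 - \left(30351 + \frac{21549}{31994}\right)} = \frac{1}{-86877 - \frac{971071443}{31994}} = \frac{1}{- \frac{3750614181}{31994}} = - \frac{31994}{3750614181}$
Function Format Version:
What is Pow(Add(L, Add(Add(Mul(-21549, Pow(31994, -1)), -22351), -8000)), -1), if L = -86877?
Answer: Rational(-31994, 3750614181) ≈ -8.5303e-6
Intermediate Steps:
Pow(Add(L, Add(Add(Mul(-21549, Pow(31994, -1)), -22351), -8000)), -1) = Pow(Add(-86877, Add(Add(Mul(-21549, Pow(31994, -1)), -22351), -8000)), -1) = Pow(Add(-86877, Add(Add(Mul(-21549, Rational(1, 31994)), -22351), -8000)), -1) = Pow(Add(-86877, Add(Add(Rational(-21549, 31994), -22351), -8000)), -1) = Pow(Add(-86877, Add(Rational(-715119443, 31994), -8000)), -1) = Pow(Add(-86877, Rational(-971071443, 31994)), -1) = Pow(Rational(-3750614181, 31994), -1) = Rational(-31994, 3750614181)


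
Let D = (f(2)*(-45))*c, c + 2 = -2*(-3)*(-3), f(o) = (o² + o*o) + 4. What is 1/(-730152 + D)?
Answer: -1/719352 ≈ -1.3901e-6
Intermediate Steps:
f(o) = 4 + 2*o² (f(o) = (o² + o²) + 4 = 2*o² + 4 = 4 + 2*o²)
c = -20 (c = -2 - 2*(-3)*(-3) = -2 + 6*(-3) = -2 - 18 = -20)
D = 10800 (D = ((4 + 2*2²)*(-45))*(-20) = ((4 + 2*4)*(-45))*(-20) = ((4 + 8)*(-45))*(-20) = (12*(-45))*(-20) = -540*(-20) = 10800)
1/(-730152 + D) = 1/(-730152 + 10800) = 1/(-719352) = -1/719352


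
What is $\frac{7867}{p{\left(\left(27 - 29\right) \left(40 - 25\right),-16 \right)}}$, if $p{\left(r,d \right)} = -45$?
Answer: $- \frac{7867}{45} \approx -174.82$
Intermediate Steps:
$\frac{7867}{p{\left(\left(27 - 29\right) \left(40 - 25\right),-16 \right)}} = \frac{7867}{-45} = 7867 \left(- \frac{1}{45}\right) = - \frac{7867}{45}$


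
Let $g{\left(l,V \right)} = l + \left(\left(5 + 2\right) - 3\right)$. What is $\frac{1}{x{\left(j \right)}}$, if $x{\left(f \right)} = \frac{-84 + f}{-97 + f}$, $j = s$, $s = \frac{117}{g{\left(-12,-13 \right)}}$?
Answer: $\frac{893}{789} \approx 1.1318$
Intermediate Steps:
$g{\left(l,V \right)} = 4 + l$ ($g{\left(l,V \right)} = l + \left(7 - 3\right) = l + 4 = 4 + l$)
$s = - \frac{117}{8}$ ($s = \frac{117}{4 - 12} = \frac{117}{-8} = 117 \left(- \frac{1}{8}\right) = - \frac{117}{8} \approx -14.625$)
$j = - \frac{117}{8} \approx -14.625$
$x{\left(f \right)} = \frac{-84 + f}{-97 + f}$
$\frac{1}{x{\left(j \right)}} = \frac{1}{\frac{1}{-97 - \frac{117}{8}} \left(-84 - \frac{117}{8}\right)} = \frac{1}{\frac{1}{- \frac{893}{8}} \left(- \frac{789}{8}\right)} = \frac{1}{\left(- \frac{8}{893}\right) \left(- \frac{789}{8}\right)} = \frac{1}{\frac{789}{893}} = \frac{893}{789}$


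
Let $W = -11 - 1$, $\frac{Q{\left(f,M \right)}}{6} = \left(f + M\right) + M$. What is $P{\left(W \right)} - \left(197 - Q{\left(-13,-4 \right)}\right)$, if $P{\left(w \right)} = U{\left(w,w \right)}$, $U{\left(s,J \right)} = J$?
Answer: $-335$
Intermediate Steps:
$Q{\left(f,M \right)} = 6 f + 12 M$ ($Q{\left(f,M \right)} = 6 \left(\left(f + M\right) + M\right) = 6 \left(\left(M + f\right) + M\right) = 6 \left(f + 2 M\right) = 6 f + 12 M$)
$W = -12$ ($W = -11 - 1 = -12$)
$P{\left(w \right)} = w$
$P{\left(W \right)} - \left(197 - Q{\left(-13,-4 \right)}\right) = -12 - \left(197 - \left(6 \left(-13\right) + 12 \left(-4\right)\right)\right) = -12 - \left(197 - \left(-78 - 48\right)\right) = -12 - \left(197 - -126\right) = -12 - \left(197 + 126\right) = -12 - 323 = -335$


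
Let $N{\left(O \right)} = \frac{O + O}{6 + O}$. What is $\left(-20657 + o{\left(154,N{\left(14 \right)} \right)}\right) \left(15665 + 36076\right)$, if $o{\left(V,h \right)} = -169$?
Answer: $-1077558066$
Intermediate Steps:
$N{\left(O \right)} = \frac{2 O}{6 + O}$
$\left(-20657 + o{\left(154,N{\left(14 \right)} \right)}\right) \left(15665 + 36076\right) = \left(-20657 - 169\right) \left(15665 + 36076\right) = \left(-20826\right) 51741 = -1077558066$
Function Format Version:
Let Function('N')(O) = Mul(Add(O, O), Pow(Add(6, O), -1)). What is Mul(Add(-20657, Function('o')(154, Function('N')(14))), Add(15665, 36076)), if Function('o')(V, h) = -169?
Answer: -1077558066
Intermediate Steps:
Function('N')(O) = Mul(2, O, Pow(Add(6, O), -1)) (Function('N')(O) = Mul(Mul(2, O), Pow(Add(6, O), -1)) = Mul(2, O, Pow(Add(6, O), -1)))
Mul(Add(-20657, Function('o')(154, Function('N')(14))), Add(15665, 36076)) = Mul(Add(-20657, -169), Add(15665, 36076)) = Mul(-20826, 51741) = -1077558066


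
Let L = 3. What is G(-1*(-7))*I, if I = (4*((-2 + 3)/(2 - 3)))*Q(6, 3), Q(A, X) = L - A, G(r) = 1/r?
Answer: 12/7 ≈ 1.7143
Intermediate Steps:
Q(A, X) = 3 - A
I = 12 (I = (4*((-2 + 3)/(2 - 3)))*(3 - 1*6) = (4*(1/(-1)))*(3 - 6) = (4*(1*(-1)))*(-3) = (4*(-1))*(-3) = -4*(-3) = 12)
G(-1*(-7))*I = 12/(-1*(-7)) = 12/7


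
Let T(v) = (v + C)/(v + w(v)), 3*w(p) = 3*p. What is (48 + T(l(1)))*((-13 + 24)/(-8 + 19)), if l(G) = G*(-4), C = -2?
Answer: 195/4 ≈ 48.750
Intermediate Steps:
l(G) = -4*G
w(p) = p (w(p) = (3*p)/3 = p)
T(v) = (-2 + v)/(2*v) (T(v) = (v - 2)/(v + v) = (-2 + v)/((2*v)) = (-2 + v)*(1/(2*v)) = (-2 + v)/(2*v))
(48 + T(l(1)))*((-13 + 24)/(-8 + 19)) = (48 + (-2 - 4*1)/(2*((-4*1))))*((-13 + 24)/(-8 + 19)) = (48 + (1/2)*(-2 - 4)/(-4))*(11/11) = (48 + (1/2)*(-1/4)*(-6))*(11*(1/11)) = (48 + 3/4)*1 = (195/4)*1 = 195/4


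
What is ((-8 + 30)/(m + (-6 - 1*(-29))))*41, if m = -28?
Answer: -902/5 ≈ -180.40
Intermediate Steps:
((-8 + 30)/(m + (-6 - 1*(-29))))*41 = ((-8 + 30)/(-28 + (-6 - 1*(-29))))*41 = (22/(-28 + (-6 + 29)))*41 = (22/(-28 + 23))*41 = (22/(-5))*41 = (22*(-⅕))*41 = -22/5*41 = -902/5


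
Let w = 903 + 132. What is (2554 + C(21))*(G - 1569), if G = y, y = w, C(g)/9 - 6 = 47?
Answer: -1618554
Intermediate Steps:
w = 1035
C(g) = 477 (C(g) = 54 + 9*47 = 54 + 423 = 477)
y = 1035
G = 1035
(2554 + C(21))*(G - 1569) = (2554 + 477)*(1035 - 1569) = 3031*(-534) = -1618554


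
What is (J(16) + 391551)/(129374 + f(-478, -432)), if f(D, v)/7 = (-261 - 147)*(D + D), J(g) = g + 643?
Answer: 5603/40853 ≈ 0.13715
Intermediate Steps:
J(g) = 643 + g
f(D, v) = -5712*D (f(D, v) = 7*((-261 - 147)*(D + D)) = 7*(-816*D) = -5712*D)
(J(16) + 391551)/(129374 + f(-478, -432)) = ((643 + 16) + 391551)/(129374 - 5712*(-478)) = (659 + 391551)/(129374 + 2730336) = 392210/2859710 = 392210*(1/2859710) = 5603/40853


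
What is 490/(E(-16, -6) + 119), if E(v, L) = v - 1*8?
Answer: 98/19 ≈ 5.1579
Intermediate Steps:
E(v, L) = -8 + v (E(v, L) = v - 8 = -8 + v)
490/(E(-16, -6) + 119) = 490/((-8 - 16) + 119) = 490/(-24 + 119) = 490/95 = (1/95)*490 = 98/19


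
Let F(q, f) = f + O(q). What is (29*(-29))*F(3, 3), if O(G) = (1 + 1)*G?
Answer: -7569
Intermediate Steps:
O(G) = 2*G
F(q, f) = f + 2*q
(29*(-29))*F(3, 3) = (29*(-29))*(3 + 2*3) = -841*(3 + 6) = -841*9 = -7569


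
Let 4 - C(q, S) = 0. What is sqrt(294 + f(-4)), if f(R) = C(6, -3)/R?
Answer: sqrt(293) ≈ 17.117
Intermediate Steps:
C(q, S) = 4 (C(q, S) = 4 - 1*0 = 4 + 0 = 4)
f(R) = 4/R
sqrt(294 + f(-4)) = sqrt(294 + 4/(-4)) = sqrt(294 + 4*(-1/4)) = sqrt(294 - 1) = sqrt(293)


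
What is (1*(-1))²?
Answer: 1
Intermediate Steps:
(1*(-1))² = (-1)² = 1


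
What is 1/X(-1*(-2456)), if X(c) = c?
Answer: 1/2456 ≈ 0.00040717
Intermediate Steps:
1/X(-1*(-2456)) = 1/(-1*(-2456)) = 1/2456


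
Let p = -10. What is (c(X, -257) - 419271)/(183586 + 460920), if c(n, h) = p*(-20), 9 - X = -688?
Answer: -419071/644506 ≈ -0.65022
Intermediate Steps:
X = 697 (X = 9 - 1*(-688) = 9 + 688 = 697)
c(n, h) = 200 (c(n, h) = -10*(-20) = 200)
(c(X, -257) - 419271)/(183586 + 460920) = (200 - 419271)/(183586 + 460920) = -419071/644506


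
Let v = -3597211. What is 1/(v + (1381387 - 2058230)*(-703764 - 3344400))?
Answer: 1/2739967869041 ≈ 3.6497e-13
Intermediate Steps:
1/(v + (1381387 - 2058230)*(-703764 - 3344400)) = 1/(-3597211 + (1381387 - 2058230)*(-703764 - 3344400)) = 1/(-3597211 - 676843*(-4048164)) = 1/(-3597211 + 2739971466252) = 1/2739967869041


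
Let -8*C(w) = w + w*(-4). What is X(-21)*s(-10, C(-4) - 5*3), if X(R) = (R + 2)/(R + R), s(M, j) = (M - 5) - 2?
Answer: -323/42 ≈ -7.6905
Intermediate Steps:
C(w) = 3*w/8 (C(w) = -(w + w*(-4))/8 = -(w - 4*w)/8 = -(-3)*w/8 = 3*w/8)
s(M, j) = -7 + M (s(M, j) = (-5 + M) - 2 = -7 + M)
X(R) = (2 + R)/(2*R) (X(R) = (2 + R)/((2*R)) = (1/(2*R))*(2 + R) = (2 + R)/(2*R))
X(-21)*s(-10, C(-4) - 5*3) = ((½)*(2 - 21)/(-21))*(-7 - 10) = ((½)*(-1/21)*(-19))*(-17) = (19/42)*(-17) = -323/42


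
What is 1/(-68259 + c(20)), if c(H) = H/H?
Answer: -1/68258 ≈ -1.4650e-5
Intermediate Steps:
c(H) = 1
1/(-68259 + c(20)) = 1/(-68259 + 1) = 1/(-68258) = -1/68258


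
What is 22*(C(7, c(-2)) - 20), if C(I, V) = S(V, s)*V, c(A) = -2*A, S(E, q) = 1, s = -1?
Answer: -352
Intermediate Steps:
C(I, V) = V (C(I, V) = 1*V = V)
22*(C(7, c(-2)) - 20) = 22*(-2*(-2) - 20) = 22*(4 - 20) = 22*(-16) = -352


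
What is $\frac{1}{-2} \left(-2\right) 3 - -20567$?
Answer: $20570$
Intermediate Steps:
$\frac{1}{-2} \left(-2\right) 3 - -20567 = \left(- \frac{1}{2}\right) \left(-2\right) 3 + 20567 = 1 \cdot 3 + 20567 = 3 + 20567 = 20570$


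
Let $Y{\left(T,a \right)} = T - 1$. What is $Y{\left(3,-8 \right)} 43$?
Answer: $86$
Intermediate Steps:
$Y{\left(T,a \right)} = -1 + T$
$Y{\left(3,-8 \right)} 43 = \left(-1 + 3\right) 43 = 2 \cdot 43 = 86$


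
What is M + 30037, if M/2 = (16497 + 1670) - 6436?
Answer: 53499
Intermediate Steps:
M = 23462 (M = 2*((16497 + 1670) - 6436) = 2*(18167 - 6436) = 2*11731 = 23462)
M + 30037 = 23462 + 30037 = 53499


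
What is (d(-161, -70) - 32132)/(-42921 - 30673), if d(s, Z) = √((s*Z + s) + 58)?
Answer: 16066/36797 - √11167/73594 ≈ 0.43518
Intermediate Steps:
d(s, Z) = √(58 + s + Z*s) (d(s, Z) = √((Z*s + s) + 58) = √((s + Z*s) + 58) = √(58 + s + Z*s))
(d(-161, -70) - 32132)/(-42921 - 30673) = (√(58 - 161 - 70*(-161)) - 32132)/(-42921 - 30673) = (√(58 - 161 + 11270) - 32132)/(-73594) = (√11167 - 32132)*(-1/73594) = (-32132 + √11167)*(-1/73594) = 16066/36797 - √11167/73594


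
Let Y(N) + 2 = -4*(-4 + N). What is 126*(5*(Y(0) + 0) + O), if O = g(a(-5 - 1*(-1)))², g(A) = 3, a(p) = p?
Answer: 9954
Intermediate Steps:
O = 9 (O = 3² = 9)
Y(N) = 14 - 4*N (Y(N) = -2 - 4*(-4 + N) = -2 + (16 - 4*N) = 14 - 4*N)
126*(5*(Y(0) + 0) + O) = 126*(5*((14 - 4*0) + 0) + 9) = 126*(5*((14 + 0) + 0) + 9) = 126*(5*(14 + 0) + 9) = 126*(5*14 + 9) = 126*(70 + 9) = 126*79 = 9954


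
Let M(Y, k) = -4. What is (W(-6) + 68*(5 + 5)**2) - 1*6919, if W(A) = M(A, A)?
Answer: -123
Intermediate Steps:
W(A) = -4
(W(-6) + 68*(5 + 5)**2) - 1*6919 = (-4 + 68*(5 + 5)**2) - 1*6919 = (-4 + 68*10**2) - 6919 = (-4 + 68*100) - 6919 = (-4 + 6800) - 6919 = 6796 - 6919 = -123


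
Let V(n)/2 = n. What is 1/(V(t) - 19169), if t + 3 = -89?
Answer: -1/19353 ≈ -5.1672e-5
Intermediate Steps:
t = -92 (t = -3 - 89 = -92)
V(n) = 2*n
1/(V(t) - 19169) = 1/(2*(-92) - 19169) = 1/(-184 - 19169) = 1/(-19353) = -1/19353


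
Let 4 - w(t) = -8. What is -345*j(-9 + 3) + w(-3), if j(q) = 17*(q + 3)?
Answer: 17607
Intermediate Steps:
w(t) = 12 (w(t) = 4 - 1*(-8) = 4 + 8 = 12)
j(q) = 51 + 17*q (j(q) = 17*(3 + q) = 51 + 17*q)
-345*j(-9 + 3) + w(-3) = -345*(51 + 17*(-9 + 3)) + 12 = -345*(51 + 17*(-6)) + 12 = -345*(51 - 102) + 12 = -345*(-51) + 12 = 17595 + 12 = 17607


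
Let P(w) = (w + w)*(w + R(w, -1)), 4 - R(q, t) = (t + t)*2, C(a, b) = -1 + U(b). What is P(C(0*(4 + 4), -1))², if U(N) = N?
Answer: 576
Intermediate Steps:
C(a, b) = -1 + b
R(q, t) = 4 - 4*t (R(q, t) = 4 - (t + t)*2 = 4 - 2*t*2 = 4 - 4*t)
P(w) = 2*w*(8 + w) (P(w) = (w + w)*(w + (4 - 4*(-1))) = (2*w)*(w + (4 + 4)) = (2*w)*(w + 8) = (2*w)*(8 + w) = 2*w*(8 + w))
P(C(0*(4 + 4), -1))² = (2*(-1 - 1)*(8 + (-1 - 1)))² = (2*(-2)*(8 - 2))² = (2*(-2)*6)² = (-24)² = 576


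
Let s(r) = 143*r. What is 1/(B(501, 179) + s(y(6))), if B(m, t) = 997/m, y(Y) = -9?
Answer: -501/643790 ≈ -0.00077820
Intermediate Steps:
1/(B(501, 179) + s(y(6))) = 1/(997/501 + 143*(-9)) = 1/(997*(1/501) - 1287) = 1/(997/501 - 1287) = 1/(-643790/501) = -501/643790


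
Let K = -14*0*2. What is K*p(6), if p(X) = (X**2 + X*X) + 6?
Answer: 0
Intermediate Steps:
p(X) = 6 + 2*X**2 (p(X) = (X**2 + X**2) + 6 = 2*X**2 + 6 = 6 + 2*X**2)
K = 0 (K = 0*2 = 0)
K*p(6) = 0*(6 + 2*6**2) = 0*(6 + 2*36) = 0*(6 + 72) = 0*78 = 0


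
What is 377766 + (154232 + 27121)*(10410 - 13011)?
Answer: -471321387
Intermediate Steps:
377766 + (154232 + 27121)*(10410 - 13011) = 377766 + 181353*(-2601) = 377766 - 471699153 = -471321387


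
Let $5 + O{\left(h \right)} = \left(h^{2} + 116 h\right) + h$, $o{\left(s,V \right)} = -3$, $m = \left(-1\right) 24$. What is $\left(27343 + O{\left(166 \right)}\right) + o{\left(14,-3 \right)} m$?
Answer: $74388$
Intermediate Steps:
$m = -24$
$O{\left(h \right)} = -5 + h^{2} + 117 h$ ($O{\left(h \right)} = -5 + \left(\left(h^{2} + 116 h\right) + h\right) = -5 + \left(h^{2} + 117 h\right) = -5 + h^{2} + 117 h$)
$\left(27343 + O{\left(166 \right)}\right) + o{\left(14,-3 \right)} m = \left(27343 + \left(-5 + 166^{2} + 117 \cdot 166\right)\right) - -72 = \left(27343 + \left(-5 + 27556 + 19422\right)\right) + 72 = \left(27343 + 46973\right) + 72 = 74316 + 72 = 74388$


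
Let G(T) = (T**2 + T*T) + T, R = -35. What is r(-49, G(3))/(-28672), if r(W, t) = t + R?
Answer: 1/2048 ≈ 0.00048828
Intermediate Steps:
G(T) = T + 2*T**2 (G(T) = (T**2 + T**2) + T = 2*T**2 + T = T + 2*T**2)
r(W, t) = -35 + t (r(W, t) = t - 35 = -35 + t)
r(-49, G(3))/(-28672) = (-35 + 3*(1 + 2*3))/(-28672) = (-35 + 3*(1 + 6))*(-1/28672) = (-35 + 3*7)*(-1/28672) = (-35 + 21)*(-1/28672) = -14*(-1/28672) = 1/2048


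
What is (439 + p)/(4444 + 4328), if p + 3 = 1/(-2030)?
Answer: 885079/17807160 ≈ 0.049704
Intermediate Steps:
p = -6091/2030 (p = -3 + 1/(-2030) = -3 - 1/2030 = -6091/2030 ≈ -3.0005)
(439 + p)/(4444 + 4328) = (439 - 6091/2030)/(4444 + 4328) = (885079/2030)/8772 = (885079/2030)*(1/8772) = 885079/17807160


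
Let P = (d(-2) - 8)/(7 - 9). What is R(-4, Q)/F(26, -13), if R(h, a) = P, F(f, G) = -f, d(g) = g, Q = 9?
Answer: -5/26 ≈ -0.19231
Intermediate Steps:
P = 5 (P = (-2 - 8)/(7 - 9) = -10/(-2) = -10*(-½) = 5)
R(h, a) = 5
R(-4, Q)/F(26, -13) = 5/((-1*26)) = 5/(-26) = 5*(-1/26) = -5/26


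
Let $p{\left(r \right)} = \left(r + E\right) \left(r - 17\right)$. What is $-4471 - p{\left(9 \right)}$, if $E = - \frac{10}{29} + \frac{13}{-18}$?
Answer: $- \frac{1150367}{261} \approx -4407.5$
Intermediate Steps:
$E = - \frac{557}{522}$ ($E = \left(-10\right) \frac{1}{29} + 13 \left(- \frac{1}{18}\right) = - \frac{10}{29} - \frac{13}{18} = - \frac{557}{522} \approx -1.067$)
$p{\left(r \right)} = \left(-17 + r\right) \left(- \frac{557}{522} + r\right)$ ($p{\left(r \right)} = \left(r - \frac{557}{522}\right) \left(r - 17\right) = \left(- \frac{557}{522} + r\right) \left(-17 + r\right) = \left(-17 + r\right) \left(- \frac{557}{522} + r\right)$)
$-4471 - p{\left(9 \right)} = -4471 - \left(\frac{9469}{522} + 9^{2} - \frac{9431}{58}\right) = -4471 - \left(\frac{9469}{522} + 81 - \frac{9431}{58}\right) = -4471 - - \frac{16564}{261} = -4471 + \frac{16564}{261} = - \frac{1150367}{261}$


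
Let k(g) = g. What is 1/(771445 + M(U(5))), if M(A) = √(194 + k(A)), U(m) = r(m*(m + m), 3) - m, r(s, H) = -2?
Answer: 771445/595127387838 - √187/595127387838 ≈ 1.2962e-6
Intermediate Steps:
U(m) = -2 - m
M(A) = √(194 + A)
1/(771445 + M(U(5))) = 1/(771445 + √(194 + (-2 - 1*5))) = 1/(771445 + √(194 + (-2 - 5))) = 1/(771445 + √(194 - 7)) = 1/(771445 + √187)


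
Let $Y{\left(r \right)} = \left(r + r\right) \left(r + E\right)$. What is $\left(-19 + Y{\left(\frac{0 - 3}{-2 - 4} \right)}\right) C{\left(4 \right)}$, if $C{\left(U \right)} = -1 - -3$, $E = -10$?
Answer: $-57$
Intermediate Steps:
$Y{\left(r \right)} = 2 r \left(-10 + r\right)$ ($Y{\left(r \right)} = \left(r + r\right) \left(r - 10\right) = 2 r \left(-10 + r\right)$)
$C{\left(U \right)} = 2$ ($C{\left(U \right)} = -1 + 3 = 2$)
$\left(-19 + Y{\left(\frac{0 - 3}{-2 - 4} \right)}\right) C{\left(4 \right)} = \left(-19 + 2 \frac{0 - 3}{-2 - 4} \left(-10 + \frac{0 - 3}{-2 - 4}\right)\right) 2 = \left(-19 + 2 \left(- \frac{3}{-6}\right) \left(-10 - \frac{3}{-6}\right)\right) 2 = \left(-19 + 2 \left(\left(-3\right) \left(- \frac{1}{6}\right)\right) \left(-10 - - \frac{1}{2}\right)\right) 2 = \left(-19 + 2 \cdot \frac{1}{2} \left(-10 + \frac{1}{2}\right)\right) 2 = \left(-19 + 2 \cdot \frac{1}{2} \left(- \frac{19}{2}\right)\right) 2 = \left(-19 - \frac{19}{2}\right) 2 = \left(- \frac{57}{2}\right) 2 = -57$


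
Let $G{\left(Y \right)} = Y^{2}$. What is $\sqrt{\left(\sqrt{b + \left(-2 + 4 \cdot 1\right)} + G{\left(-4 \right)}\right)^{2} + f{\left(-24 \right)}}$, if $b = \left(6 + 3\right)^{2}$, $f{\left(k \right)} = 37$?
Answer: $2 \sqrt{94 + 8 \sqrt{83}} \approx 25.837$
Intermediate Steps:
$b = 81$ ($b = 9^{2} = 81$)
$\sqrt{\left(\sqrt{b + \left(-2 + 4 \cdot 1\right)} + G{\left(-4 \right)}\right)^{2} + f{\left(-24 \right)}} = \sqrt{\left(\sqrt{81 + \left(-2 + 4 \cdot 1\right)} + \left(-4\right)^{2}\right)^{2} + 37} = \sqrt{\left(\sqrt{81 + \left(-2 + 4\right)} + 16\right)^{2} + 37} = \sqrt{\left(\sqrt{81 + 2} + 16\right)^{2} + 37} = \sqrt{\left(\sqrt{83} + 16\right)^{2} + 37} = \sqrt{\left(16 + \sqrt{83}\right)^{2} + 37} = \sqrt{37 + \left(16 + \sqrt{83}\right)^{2}}$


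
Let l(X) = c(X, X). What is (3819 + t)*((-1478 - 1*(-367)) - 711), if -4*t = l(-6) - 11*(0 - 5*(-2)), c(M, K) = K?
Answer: -7011056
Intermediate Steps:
l(X) = X
t = 29 (t = -(-6 - 11*(0 - 5*(-2)))/4 = -(-6 - 11*(0 + 10))/4 = -(-6 - 11*10)/4 = -(-6 - 1*110)/4 = -(-6 - 110)/4 = -¼*(-116) = 29)
(3819 + t)*((-1478 - 1*(-367)) - 711) = (3819 + 29)*((-1478 - 1*(-367)) - 711) = 3848*((-1478 + 367) - 711) = 3848*(-1111 - 711) = 3848*(-1822) = -7011056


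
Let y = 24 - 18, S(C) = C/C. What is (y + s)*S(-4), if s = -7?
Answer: -1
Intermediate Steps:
S(C) = 1
y = 6
(y + s)*S(-4) = (6 - 7)*1 = -1*1 = -1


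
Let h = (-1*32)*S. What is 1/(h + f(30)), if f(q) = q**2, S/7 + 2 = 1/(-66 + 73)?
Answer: 1/1316 ≈ 0.00075988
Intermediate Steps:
S = -13 (S = -14 + 7/(-66 + 73) = -14 + 7/7 = -14 + 7*(1/7) = -14 + 1 = -13)
h = 416 (h = -1*32*(-13) = -32*(-13) = 416)
1/(h + f(30)) = 1/(416 + 30**2) = 1/(416 + 900) = 1/1316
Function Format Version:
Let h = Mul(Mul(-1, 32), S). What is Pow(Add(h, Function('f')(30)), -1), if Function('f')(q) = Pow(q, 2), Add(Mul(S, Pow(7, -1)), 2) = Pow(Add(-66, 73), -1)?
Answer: Rational(1, 1316) ≈ 0.00075988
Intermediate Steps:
S = -13 (S = Add(-14, Mul(7, Pow(Add(-66, 73), -1))) = Add(-14, Mul(7, Pow(7, -1))) = Add(-14, Mul(7, Rational(1, 7))) = Add(-14, 1) = -13)
h = 416 (h = Mul(Mul(-1, 32), -13) = Mul(-32, -13) = 416)
Pow(Add(h, Function('f')(30)), -1) = Pow(Add(416, Pow(30, 2)), -1) = Pow(Add(416, 900), -1) = Pow(1316, -1) = Rational(1, 1316)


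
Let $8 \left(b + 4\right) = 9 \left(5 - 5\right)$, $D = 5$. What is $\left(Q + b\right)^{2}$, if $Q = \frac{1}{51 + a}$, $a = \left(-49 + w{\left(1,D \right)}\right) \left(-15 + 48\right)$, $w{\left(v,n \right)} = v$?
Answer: $\frac{37613689}{2350089} \approx 16.005$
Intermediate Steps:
$b = -4$ ($b = -4 + \frac{9 \left(5 - 5\right)}{8} = -4 + \frac{9 \cdot 0}{8} = -4 + \frac{1}{8} \cdot 0 = -4 + 0 = -4$)
$a = -1584$ ($a = \left(-49 + 1\right) \left(-15 + 48\right) = \left(-48\right) 33 = -1584$)
$Q = - \frac{1}{1533}$ ($Q = \frac{1}{51 - 1584} = \frac{1}{-1533} = - \frac{1}{1533} \approx -0.00065232$)
$\left(Q + b\right)^{2} = \left(- \frac{1}{1533} - 4\right)^{2} = \left(- \frac{6133}{1533}\right)^{2} = \frac{37613689}{2350089}$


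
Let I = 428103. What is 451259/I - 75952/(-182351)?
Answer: 8830985305/6005000781 ≈ 1.4706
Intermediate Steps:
451259/I - 75952/(-182351) = 451259/428103 - 75952/(-182351) = 451259*(1/428103) - 75952*(-1/182351) = 451259/428103 + 75952/182351 = 8830985305/6005000781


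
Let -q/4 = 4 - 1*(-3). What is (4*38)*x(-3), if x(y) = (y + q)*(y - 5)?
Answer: 37696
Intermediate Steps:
q = -28 (q = -4*(4 - 1*(-3)) = -4*(4 + 3) = -4*7 = -28)
x(y) = (-28 + y)*(-5 + y) (x(y) = (y - 28)*(y - 5) = (-28 + y)*(-5 + y))
(4*38)*x(-3) = (4*38)*(140 + (-3)² - 33*(-3)) = 152*(140 + 9 + 99) = 152*248 = 37696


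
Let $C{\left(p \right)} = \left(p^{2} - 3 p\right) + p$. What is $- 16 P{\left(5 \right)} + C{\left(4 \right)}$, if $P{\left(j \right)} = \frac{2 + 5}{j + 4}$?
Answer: $- \frac{40}{9} \approx -4.4444$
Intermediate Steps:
$P{\left(j \right)} = \frac{7}{4 + j}$
$C{\left(p \right)} = p^{2} - 2 p$
$- 16 P{\left(5 \right)} + C{\left(4 \right)} = - 16 \frac{7}{4 + 5} + 4 \left(-2 + 4\right) = - 16 \cdot \frac{7}{9} + 4 \cdot 2 = - 16 \cdot 7 \cdot \frac{1}{9} + 8 = \left(-16\right) \frac{7}{9} + 8 = - \frac{112}{9} + 8 = - \frac{40}{9}$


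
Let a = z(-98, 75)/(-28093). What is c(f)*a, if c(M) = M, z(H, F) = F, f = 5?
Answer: -375/28093 ≈ -0.013349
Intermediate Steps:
a = -75/28093 (a = 75/(-28093) = 75*(-1/28093) = -75/28093 ≈ -0.0026697)
c(f)*a = 5*(-75/28093) = -375/28093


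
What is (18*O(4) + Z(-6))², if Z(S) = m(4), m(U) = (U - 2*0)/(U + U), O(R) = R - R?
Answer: ¼ ≈ 0.25000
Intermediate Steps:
O(R) = 0
m(U) = ½ (m(U) = (U + 0)/((2*U)) = U*(1/(2*U)) = ½)
Z(S) = ½
(18*O(4) + Z(-6))² = (18*0 + ½)² = (0 + ½)² = (½)² = ¼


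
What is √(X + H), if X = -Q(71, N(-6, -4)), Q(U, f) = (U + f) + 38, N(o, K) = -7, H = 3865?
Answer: √3763 ≈ 61.343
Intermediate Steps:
Q(U, f) = 38 + U + f
X = -102 (X = -(38 + 71 - 7) = -1*102 = -102)
√(X + H) = √(-102 + 3865) = √3763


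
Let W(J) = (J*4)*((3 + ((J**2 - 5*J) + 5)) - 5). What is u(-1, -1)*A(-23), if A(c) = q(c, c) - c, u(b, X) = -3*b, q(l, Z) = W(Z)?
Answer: -178503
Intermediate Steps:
W(J) = 4*J*(3 + J**2 - 5*J) (W(J) = (4*J)*((3 + (5 + J**2 - 5*J)) - 5) = (4*J)*((8 + J**2 - 5*J) - 5) = (4*J)*(3 + J**2 - 5*J) = 4*J*(3 + J**2 - 5*J))
q(l, Z) = 4*Z*(3 + Z**2 - 5*Z)
A(c) = -c + 4*c*(3 + c**2 - 5*c) (A(c) = 4*c*(3 + c**2 - 5*c) - c = -c + 4*c*(3 + c**2 - 5*c))
u(-1, -1)*A(-23) = (-3*(-1))*(-23*(11 - 20*(-23) + 4*(-23)**2)) = 3*(-23*(11 + 460 + 4*529)) = 3*(-23*(11 + 460 + 2116)) = 3*(-23*2587) = 3*(-59501) = -178503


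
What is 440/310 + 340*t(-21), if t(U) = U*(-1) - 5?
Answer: 168684/31 ≈ 5441.4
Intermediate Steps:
t(U) = -5 - U (t(U) = -U - 5 = -5 - U)
440/310 + 340*t(-21) = 440/310 + 340*(-5 - 1*(-21)) = 440*(1/310) + 340*(-5 + 21) = 44/31 + 340*16 = 44/31 + 5440 = 168684/31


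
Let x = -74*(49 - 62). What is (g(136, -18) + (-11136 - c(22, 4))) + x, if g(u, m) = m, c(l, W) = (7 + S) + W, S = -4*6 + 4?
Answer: -10183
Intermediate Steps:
S = -20 (S = -24 + 4 = -20)
c(l, W) = -13 + W (c(l, W) = (7 - 20) + W = -13 + W)
x = 962 (x = -74*(-13) = 962)
(g(136, -18) + (-11136 - c(22, 4))) + x = (-18 + (-11136 - (-13 + 4))) + 962 = (-18 + (-11136 - 1*(-9))) + 962 = (-18 + (-11136 + 9)) + 962 = (-18 - 11127) + 962 = -11145 + 962 = -10183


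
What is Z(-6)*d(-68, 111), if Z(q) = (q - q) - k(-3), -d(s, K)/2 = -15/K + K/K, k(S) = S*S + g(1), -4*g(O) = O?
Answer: 560/37 ≈ 15.135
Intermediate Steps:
g(O) = -O/4
k(S) = -1/4 + S**2 (k(S) = S*S - 1/4*1 = S**2 - 1/4 = -1/4 + S**2)
d(s, K) = -2 + 30/K (d(s, K) = -2*(-15/K + K/K) = -2*(-15/K + 1) = -2*(1 - 15/K) = -2 + 30/K)
Z(q) = -35/4 (Z(q) = (q - q) - (-1/4 + (-3)**2) = 0 - (-1/4 + 9) = 0 - 1*35/4 = 0 - 35/4 = -35/4)
Z(-6)*d(-68, 111) = -35*(-2 + 30/111)/4 = -35*(-2 + 30*(1/111))/4 = -35*(-2 + 10/37)/4 = -35/4*(-64/37) = 560/37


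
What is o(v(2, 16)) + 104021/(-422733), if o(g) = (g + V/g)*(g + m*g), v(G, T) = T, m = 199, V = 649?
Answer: 76514568979/422733 ≈ 1.8100e+5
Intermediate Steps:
o(g) = 200*g*(g + 649/g) (o(g) = (g + 649/g)*(g + 199*g) = (g + 649/g)*(200*g) = 200*g*(g + 649/g))
o(v(2, 16)) + 104021/(-422733) = (129800 + 200*16²) + 104021/(-422733) = (129800 + 200*256) + 104021*(-1/422733) = (129800 + 51200) - 104021/422733 = 181000 - 104021/422733 = 76514568979/422733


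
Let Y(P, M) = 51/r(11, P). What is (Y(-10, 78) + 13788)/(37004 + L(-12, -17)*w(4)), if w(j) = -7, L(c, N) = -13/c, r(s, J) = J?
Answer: 826974/2219785 ≈ 0.37255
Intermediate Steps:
Y(P, M) = 51/P
(Y(-10, 78) + 13788)/(37004 + L(-12, -17)*w(4)) = (51/(-10) + 13788)/(37004 - 13/(-12)*(-7)) = (51*(-1/10) + 13788)/(37004 - 13*(-1/12)*(-7)) = (-51/10 + 13788)/(37004 + (13/12)*(-7)) = 137829/(10*(37004 - 91/12)) = 137829/(10*(443957/12)) = (137829/10)*(12/443957) = 826974/2219785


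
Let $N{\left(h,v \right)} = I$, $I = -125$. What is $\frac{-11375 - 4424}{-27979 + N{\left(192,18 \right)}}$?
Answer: $\frac{15799}{28104} \approx 0.56216$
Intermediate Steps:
$N{\left(h,v \right)} = -125$
$\frac{-11375 - 4424}{-27979 + N{\left(192,18 \right)}} = \frac{-11375 - 4424}{-27979 - 125} = - \frac{15799}{-28104} = \left(-15799\right) \left(- \frac{1}{28104}\right) = \frac{15799}{28104}$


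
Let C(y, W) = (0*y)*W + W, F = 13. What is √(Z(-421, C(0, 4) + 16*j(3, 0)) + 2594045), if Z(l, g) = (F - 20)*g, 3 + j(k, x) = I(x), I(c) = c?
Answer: 17*√8977 ≈ 1610.7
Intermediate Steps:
C(y, W) = W (C(y, W) = 0*W + W = 0 + W = W)
j(k, x) = -3 + x
Z(l, g) = -7*g (Z(l, g) = (13 - 20)*g = -7*g)
√(Z(-421, C(0, 4) + 16*j(3, 0)) + 2594045) = √(-7*(4 + 16*(-3 + 0)) + 2594045) = √(-7*(4 + 16*(-3)) + 2594045) = √(-7*(4 - 48) + 2594045) = √(-7*(-44) + 2594045) = √(308 + 2594045) = √2594353 = 17*√8977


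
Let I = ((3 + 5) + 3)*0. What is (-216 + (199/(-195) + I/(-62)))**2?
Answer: 1790897761/38025 ≈ 47098.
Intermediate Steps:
I = 0 (I = (8 + 3)*0 = 11*0 = 0)
(-216 + (199/(-195) + I/(-62)))**2 = (-216 + (199/(-195) + 0/(-62)))**2 = (-216 + (199*(-1/195) + 0*(-1/62)))**2 = (-216 + (-199/195 + 0))**2 = (-216 - 199/195)**2 = (-42319/195)**2 = 1790897761/38025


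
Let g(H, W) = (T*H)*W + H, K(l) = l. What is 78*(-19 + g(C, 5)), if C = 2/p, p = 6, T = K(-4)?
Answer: -1976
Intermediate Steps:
T = -4
C = ⅓ (C = 2/6 = 2*(⅙) = ⅓ ≈ 0.33333)
g(H, W) = H - 4*H*W (g(H, W) = (-4*H)*W + H = -4*H*W + H = H - 4*H*W)
78*(-19 + g(C, 5)) = 78*(-19 + (1 - 4*5)/3) = 78*(-19 + (1 - 20)/3) = 78*(-19 + (⅓)*(-19)) = 78*(-19 - 19/3) = 78*(-76/3) = -1976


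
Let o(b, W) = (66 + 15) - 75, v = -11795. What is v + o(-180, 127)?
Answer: -11789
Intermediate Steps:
o(b, W) = 6 (o(b, W) = 81 - 75 = 6)
v + o(-180, 127) = -11795 + 6 = -11789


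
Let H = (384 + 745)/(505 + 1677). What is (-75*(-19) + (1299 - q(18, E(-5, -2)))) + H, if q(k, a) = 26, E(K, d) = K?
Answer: 5888165/2182 ≈ 2698.5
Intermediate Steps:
H = 1129/2182 ≈ 0.51742
(-75*(-19) + (1299 - q(18, E(-5, -2)))) + H = (-75*(-19) + (1299 - 1*26)) + 1129/2182 = (1425 + (1299 - 26)) + 1129/2182 = (1425 + 1273) + 1129/2182 = 2698 + 1129/2182 = 5888165/2182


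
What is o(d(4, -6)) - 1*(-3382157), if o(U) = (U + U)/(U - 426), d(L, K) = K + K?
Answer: 246897465/73 ≈ 3.3822e+6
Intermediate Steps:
d(L, K) = 2*K
o(U) = 2*U/(-426 + U) (o(U) = (2*U)/(-426 + U) = 2*U/(-426 + U))
o(d(4, -6)) - 1*(-3382157) = 2*(2*(-6))/(-426 + 2*(-6)) - 1*(-3382157) = 2*(-12)/(-426 - 12) + 3382157 = 2*(-12)/(-438) + 3382157 = 2*(-12)*(-1/438) + 3382157 = 4/73 + 3382157 = 246897465/73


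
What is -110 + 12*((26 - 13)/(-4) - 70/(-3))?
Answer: 131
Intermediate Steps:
-110 + 12*((26 - 13)/(-4) - 70/(-3)) = -110 + 12*(13*(-¼) - 70*(-⅓)) = -110 + 12*(-13/4 + 70/3) = -110 + 12*(241/12) = -110 + 241 = 131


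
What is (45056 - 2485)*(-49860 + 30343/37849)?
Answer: -80336619449087/37849 ≈ -2.1226e+9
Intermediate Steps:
(45056 - 2485)*(-49860 + 30343/37849) = 42571*(-49860 + 30343*(1/37849)) = 42571*(-49860 + 30343/37849) = 42571*(-1887120797/37849) = -80336619449087/37849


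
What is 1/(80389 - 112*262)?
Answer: 1/51045 ≈ 1.9591e-5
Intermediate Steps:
1/(80389 - 112*262) = 1/(80389 - 29344) = 1/51045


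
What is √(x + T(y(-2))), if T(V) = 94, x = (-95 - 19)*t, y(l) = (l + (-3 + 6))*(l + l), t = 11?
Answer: 2*I*√290 ≈ 34.059*I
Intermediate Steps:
y(l) = 2*l*(3 + l) (y(l) = (l + 3)*(2*l) = (3 + l)*(2*l) = 2*l*(3 + l))
x = -1254 (x = (-95 - 19)*11 = -114*11 = -1254)
√(x + T(y(-2))) = √(-1254 + 94) = √(-1160) = 2*I*√290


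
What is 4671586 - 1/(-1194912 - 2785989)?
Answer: 18597121378987/3980901 ≈ 4.6716e+6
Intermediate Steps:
4671586 - 1/(-1194912 - 2785989) = 4671586 - 1/(-3980901) = 4671586 - 1*(-1/3980901) = 4671586 + 1/3980901 = 18597121378987/3980901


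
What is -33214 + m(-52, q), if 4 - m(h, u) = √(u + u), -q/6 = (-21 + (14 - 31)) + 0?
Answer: -33210 - 2*√114 ≈ -33231.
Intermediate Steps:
q = 228 (q = -6*((-21 + (14 - 31)) + 0) = -6*((-21 - 17) + 0) = -6*(-38 + 0) = -6*(-38) = 228)
m(h, u) = 4 - √2*√u (m(h, u) = 4 - √(u + u) = 4 - √(2*u) = 4 - √2*√u)
-33214 + m(-52, q) = -33214 + (4 - √2*√228) = -33214 + (4 - √2*2*√57) = -33214 + (4 - 2*√114) = -33210 - 2*√114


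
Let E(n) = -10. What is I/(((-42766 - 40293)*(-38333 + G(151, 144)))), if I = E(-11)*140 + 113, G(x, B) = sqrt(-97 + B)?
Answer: -49334571/122048459597678 - 1287*sqrt(47)/122048459597678 ≈ -4.0429e-7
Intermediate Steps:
I = -1287 (I = -10*140 + 113 = -1400 + 113 = -1287)
I/(((-42766 - 40293)*(-38333 + G(151, 144)))) = -1287*1/((-42766 - 40293)*(-38333 + sqrt(-97 + 144))) = -1287*(-1/(83059*(-38333 + sqrt(47)))) = -1287/(3183900647 - 83059*sqrt(47))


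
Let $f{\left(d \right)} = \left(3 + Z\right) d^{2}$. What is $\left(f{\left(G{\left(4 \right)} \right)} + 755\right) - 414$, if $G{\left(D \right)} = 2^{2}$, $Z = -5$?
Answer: $309$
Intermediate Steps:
$G{\left(D \right)} = 4$
$f{\left(d \right)} = - 2 d^{2}$ ($f{\left(d \right)} = \left(3 - 5\right) d^{2} = - 2 d^{2}$)
$\left(f{\left(G{\left(4 \right)} \right)} + 755\right) - 414 = \left(- 2 \cdot 4^{2} + 755\right) - 414 = \left(\left(-2\right) 16 + 755\right) - 414 = \left(-32 + 755\right) - 414 = 723 - 414 = 309$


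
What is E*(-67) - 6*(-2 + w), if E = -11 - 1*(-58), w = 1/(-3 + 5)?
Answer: -3140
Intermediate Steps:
w = 1/2 ≈ 0.50000
E = 47 (E = -11 + 58 = 47)
E*(-67) - 6*(-2 + w) = 47*(-67) - 6*(-2 + 1/2) = -3149 - 6*(-3/2) = -3149 + 9 = -3140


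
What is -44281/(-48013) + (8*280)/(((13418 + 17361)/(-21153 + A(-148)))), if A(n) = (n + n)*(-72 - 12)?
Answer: 57211101317/211113161 ≈ 271.00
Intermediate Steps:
A(n) = -168*n (A(n) = (2*n)*(-84) = -168*n)
-44281/(-48013) + (8*280)/(((13418 + 17361)/(-21153 + A(-148)))) = -44281/(-48013) + (8*280)/(((13418 + 17361)/(-21153 - 168*(-148)))) = -44281*(-1/48013) + 2240/((30779/(-21153 + 24864))) = 44281/48013 + 2240/((30779/3711)) = 44281/48013 + 2240/((30779*(1/3711))) = 44281/48013 + 2240/(30779/3711) = 44281/48013 + 2240*(3711/30779) = 44281/48013 + 1187520/4397 = 57211101317/211113161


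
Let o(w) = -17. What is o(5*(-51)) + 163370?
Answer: 163353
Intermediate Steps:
o(5*(-51)) + 163370 = -17 + 163370 = 163353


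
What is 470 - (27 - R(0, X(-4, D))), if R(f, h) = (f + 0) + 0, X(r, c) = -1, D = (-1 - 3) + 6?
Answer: 443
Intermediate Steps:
D = 2 (D = -4 + 6 = 2)
R(f, h) = f (R(f, h) = f + 0 = f)
470 - (27 - R(0, X(-4, D))) = 470 - (27 - 1*0) = 470 - (27 + 0) = 470 - 1*27 = 470 - 27 = 443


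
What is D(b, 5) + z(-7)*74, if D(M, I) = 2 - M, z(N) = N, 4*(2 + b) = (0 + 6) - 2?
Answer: -515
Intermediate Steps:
b = -1 (b = -2 + ((0 + 6) - 2)/4 = -2 + (6 - 2)/4 = -2 + (¼)*4 = -2 + 1 = -1)
D(b, 5) + z(-7)*74 = (2 - 1*(-1)) - 7*74 = (2 + 1) - 518 = 3 - 518 = -515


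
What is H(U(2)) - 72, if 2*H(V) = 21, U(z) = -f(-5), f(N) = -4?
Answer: -123/2 ≈ -61.500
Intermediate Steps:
U(z) = 4 (U(z) = -1*(-4) = 4)
H(V) = 21/2 (H(V) = (½)*21 = 21/2)
H(U(2)) - 72 = 21/2 - 72 = -123/2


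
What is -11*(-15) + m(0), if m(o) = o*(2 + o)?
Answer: 165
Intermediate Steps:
-11*(-15) + m(0) = -11*(-15) + 0*(2 + 0) = 165 + 0*2 = 165 + 0 = 165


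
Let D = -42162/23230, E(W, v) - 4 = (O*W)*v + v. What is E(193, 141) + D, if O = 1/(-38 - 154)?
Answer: 1078351/743360 ≈ 1.4506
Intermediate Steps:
O = -1/192 (O = 1/(-192) = -1/192 ≈ -0.0052083)
E(W, v) = 4 + v - W*v/192 (E(W, v) = 4 + ((-W/192)*v + v) = 4 + (-W*v/192 + v) = 4 + (v - W*v/192) = 4 + v - W*v/192)
D = -21081/11615 (D = -42162*1/23230 = -21081/11615 ≈ -1.8150)
E(193, 141) + D = (4 + 141 - 1/192*193*141) - 21081/11615 = (4 + 141 - 9071/64) - 21081/11615 = 209/64 - 21081/11615 = 1078351/743360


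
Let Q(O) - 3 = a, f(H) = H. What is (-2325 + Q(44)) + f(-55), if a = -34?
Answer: -2411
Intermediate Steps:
Q(O) = -31 (Q(O) = 3 - 34 = -31)
(-2325 + Q(44)) + f(-55) = (-2325 - 31) - 55 = -2356 - 55 = -2411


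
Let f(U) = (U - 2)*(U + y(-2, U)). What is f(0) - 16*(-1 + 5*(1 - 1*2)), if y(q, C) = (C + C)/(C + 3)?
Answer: 96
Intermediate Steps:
y(q, C) = 2*C/(3 + C) (y(q, C) = (2*C)/(3 + C) = 2*C/(3 + C))
f(U) = (-2 + U)*(U + 2*U/(3 + U)) (f(U) = (U - 2)*(U + 2*U/(3 + U)) = (-2 + U)*(U + 2*U/(3 + U)))
f(0) - 16*(-1 + 5*(1 - 1*2)) = 0*(-10 + 0² + 3*0)/(3 + 0) - 16*(-1 + 5*(1 - 1*2)) = 0*(-10 + 0 + 0)/3 - 16*(-1 + 5*(1 - 2)) = 0*(⅓)*(-10) - 16*(-1 + 5*(-1)) = 0 - 16*(-1 - 5) = 0 - 16*(-6) = 0 + 96 = 96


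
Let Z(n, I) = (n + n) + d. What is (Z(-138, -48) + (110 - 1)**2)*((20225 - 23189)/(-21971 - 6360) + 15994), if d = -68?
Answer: 5227749019186/28331 ≈ 1.8452e+8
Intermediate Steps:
Z(n, I) = -68 + 2*n (Z(n, I) = (n + n) - 68 = 2*n - 68 = -68 + 2*n)
(Z(-138, -48) + (110 - 1)**2)*((20225 - 23189)/(-21971 - 6360) + 15994) = ((-68 + 2*(-138)) + (110 - 1)**2)*((20225 - 23189)/(-21971 - 6360) + 15994) = ((-68 - 276) + 109**2)*(-2964/(-28331) + 15994) = (-344 + 11881)*(-2964*(-1/28331) + 15994) = 11537*(2964/28331 + 15994) = 11537*(453128978/28331) = 5227749019186/28331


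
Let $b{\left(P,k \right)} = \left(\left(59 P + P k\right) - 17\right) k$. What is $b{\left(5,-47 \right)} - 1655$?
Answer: $-3676$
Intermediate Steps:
$b{\left(P,k \right)} = k \left(-17 + 59 P + P k\right)$ ($b{\left(P,k \right)} = \left(\left(59 P + P k\right) - 17\right) k = \left(-17 + 59 P + P k\right) k = k \left(-17 + 59 P + P k\right)$)
$b{\left(5,-47 \right)} - 1655 = - 47 \left(-17 + 59 \cdot 5 + 5 \left(-47\right)\right) - 1655 = - 47 \left(-17 + 295 - 235\right) - 1655 = \left(-47\right) 43 - 1655 = -2021 - 1655 = -3676$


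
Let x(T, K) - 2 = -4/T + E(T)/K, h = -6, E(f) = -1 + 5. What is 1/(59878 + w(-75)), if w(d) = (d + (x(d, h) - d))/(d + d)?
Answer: 5625/336813698 ≈ 1.6701e-5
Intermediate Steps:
E(f) = 4
x(T, K) = 2 - 4/T + 4/K (x(T, K) = 2 + (-4/T + 4/K) = 2 - 4/T + 4/K)
w(d) = (4/3 - 4/d)/(2*d) (w(d) = (d + ((2 - 4/d + 4/(-6)) - d))/(d + d) = (d + ((2 - 4/d + 4*(-⅙)) - d))/((2*d)) = (d + ((2 - 4/d - ⅔) - d))*(1/(2*d)) = (d + ((4/3 - 4/d) - d))*(1/(2*d)) = (d + (4/3 - d - 4/d))*(1/(2*d)) = (4/3 - 4/d)*(1/(2*d)) = (4/3 - 4/d)/(2*d))
1/(59878 + w(-75)) = 1/(59878 + (⅔)*(-3 - 75)/(-75)²) = 1/(59878 + (⅔)*(1/5625)*(-78)) = 1/(59878 - 52/5625) = 1/(336813698/5625) = 5625/336813698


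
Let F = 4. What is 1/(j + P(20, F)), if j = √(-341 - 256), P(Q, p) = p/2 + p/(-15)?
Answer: 390/135001 - 225*I*√597/135001 ≈ 0.0028889 - 0.040722*I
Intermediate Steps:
P(Q, p) = 13*p/30 (P(Q, p) = p*(½) + p*(-1/15) = p/2 - p/15 = 13*p/30)
j = I*√597 (j = √(-597) = I*√597 ≈ 24.434*I)
1/(j + P(20, F)) = 1/(I*√597 + (13/30)*4) = 1/(I*√597 + 26/15) = 1/(26/15 + I*√597)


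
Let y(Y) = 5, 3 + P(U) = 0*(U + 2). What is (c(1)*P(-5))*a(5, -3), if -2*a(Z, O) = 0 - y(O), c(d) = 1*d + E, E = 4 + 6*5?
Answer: -525/2 ≈ -262.50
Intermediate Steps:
P(U) = -3 (P(U) = -3 + 0*(U + 2) = -3 + 0*(2 + U) = -3 + 0 = -3)
E = 34 (E = 4 + 30 = 34)
c(d) = 34 + d (c(d) = 1*d + 34 = d + 34 = 34 + d)
a(Z, O) = 5/2 (a(Z, O) = -(0 - 1*5)/2 = -(0 - 5)/2 = -1/2*(-5) = 5/2)
(c(1)*P(-5))*a(5, -3) = ((34 + 1)*(-3))*(5/2) = (35*(-3))*(5/2) = -105*5/2 = -525/2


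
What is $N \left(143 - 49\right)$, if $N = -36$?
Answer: $-3384$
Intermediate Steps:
$N \left(143 - 49\right) = - 36 \left(143 - 49\right) = \left(-36\right) 94 = -3384$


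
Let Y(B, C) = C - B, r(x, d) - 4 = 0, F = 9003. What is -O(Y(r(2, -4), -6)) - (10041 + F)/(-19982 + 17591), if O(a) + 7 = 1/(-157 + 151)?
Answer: 72359/4782 ≈ 15.132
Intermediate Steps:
r(x, d) = 4 (r(x, d) = 4 + 0 = 4)
O(a) = -43/6 (O(a) = -7 + 1/(-157 + 151) = -7 + 1/(-6) = -7 - 1/6 = -43/6)
-O(Y(r(2, -4), -6)) - (10041 + F)/(-19982 + 17591) = -1*(-43/6) - (10041 + 9003)/(-19982 + 17591) = 43/6 - 19044/(-2391) = 43/6 - 19044*(-1)/2391 = 43/6 - 1*(-6348/797) = 43/6 + 6348/797 = 72359/4782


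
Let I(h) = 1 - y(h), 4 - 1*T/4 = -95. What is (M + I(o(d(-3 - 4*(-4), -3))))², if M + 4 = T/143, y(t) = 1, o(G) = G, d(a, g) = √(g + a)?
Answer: 256/169 ≈ 1.5148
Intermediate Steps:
T = 396 (T = 16 - 4*(-95) = 16 + 380 = 396)
d(a, g) = √(a + g)
I(h) = 0 (I(h) = 1 - 1*1 = 1 - 1 = 0)
M = -16/13 (M = -4 + 396/143 = -4 + 396*(1/143) = -4 + 36/13 = -16/13 ≈ -1.2308)
(M + I(o(d(-3 - 4*(-4), -3))))² = (-16/13 + 0)² = (-16/13)² = 256/169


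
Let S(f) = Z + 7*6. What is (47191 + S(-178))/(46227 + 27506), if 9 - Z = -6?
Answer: 47248/73733 ≈ 0.64080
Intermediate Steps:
Z = 15 (Z = 9 - 1*(-6) = 9 + 6 = 15)
S(f) = 57 (S(f) = 15 + 7*6 = 15 + 42 = 57)
(47191 + S(-178))/(46227 + 27506) = (47191 + 57)/(46227 + 27506) = 47248/73733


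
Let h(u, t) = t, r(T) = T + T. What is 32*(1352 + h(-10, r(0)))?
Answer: 43264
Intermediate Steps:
r(T) = 2*T
32*(1352 + h(-10, r(0))) = 32*(1352 + 2*0) = 32*(1352 + 0) = 32*1352 = 43264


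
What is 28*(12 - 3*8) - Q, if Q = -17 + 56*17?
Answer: -1271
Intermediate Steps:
Q = 935 (Q = -17 + 952 = 935)
28*(12 - 3*8) - Q = 28*(12 - 3*8) - 1*935 = 28*(12 - 24) - 935 = 28*(-12) - 935 = -336 - 935 = -1271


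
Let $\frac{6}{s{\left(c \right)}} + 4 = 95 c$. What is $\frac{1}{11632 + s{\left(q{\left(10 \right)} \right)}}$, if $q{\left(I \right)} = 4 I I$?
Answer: $\frac{18998}{220984739} \approx 8.597 \cdot 10^{-5}$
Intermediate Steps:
$q{\left(I \right)} = 4 I^{2}$
$s{\left(c \right)} = \frac{6}{-4 + 95 c}$
$\frac{1}{11632 + s{\left(q{\left(10 \right)} \right)}} = \frac{1}{11632 + \frac{6}{-4 + 95 \cdot 4 \cdot 10^{2}}} = \frac{1}{11632 + \frac{6}{-4 + 95 \cdot 4 \cdot 100}} = \frac{1}{11632 + \frac{6}{-4 + 95 \cdot 400}} = \frac{1}{11632 + \frac{6}{-4 + 38000}} = \frac{1}{11632 + \frac{6}{37996}} = \frac{1}{11632 + 6 \cdot \frac{1}{37996}} = \frac{1}{11632 + \frac{3}{18998}} = \frac{1}{\frac{220984739}{18998}} = \frac{18998}{220984739}$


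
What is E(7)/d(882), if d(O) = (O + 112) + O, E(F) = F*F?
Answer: 7/268 ≈ 0.026119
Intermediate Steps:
E(F) = F²
d(O) = 112 + 2*O (d(O) = (112 + O) + O = 112 + 2*O)
E(7)/d(882) = 7²/(112 + 2*882) = 49/(112 + 1764) = 49/1876 = 49*(1/1876) = 7/268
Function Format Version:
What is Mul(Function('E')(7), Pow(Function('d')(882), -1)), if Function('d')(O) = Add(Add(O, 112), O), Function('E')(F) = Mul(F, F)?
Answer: Rational(7, 268) ≈ 0.026119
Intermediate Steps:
Function('E')(F) = Pow(F, 2)
Function('d')(O) = Add(112, Mul(2, O)) (Function('d')(O) = Add(Add(112, O), O) = Add(112, Mul(2, O)))
Mul(Function('E')(7), Pow(Function('d')(882), -1)) = Mul(Pow(7, 2), Pow(Add(112, Mul(2, 882)), -1)) = Mul(49, Pow(Add(112, 1764), -1)) = Mul(49, Pow(1876, -1)) = Mul(49, Rational(1, 1876)) = Rational(7, 268)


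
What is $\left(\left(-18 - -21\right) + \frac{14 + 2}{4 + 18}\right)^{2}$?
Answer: $\frac{1681}{121} \approx 13.893$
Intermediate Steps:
$\left(\left(-18 - -21\right) + \frac{14 + 2}{4 + 18}\right)^{2} = \left(\left(-18 + 21\right) + \frac{16}{22}\right)^{2} = \left(3 + 16 \cdot \frac{1}{22}\right)^{2} = \left(3 + \frac{8}{11}\right)^{2} = \left(\frac{41}{11}\right)^{2} = \frac{1681}{121}$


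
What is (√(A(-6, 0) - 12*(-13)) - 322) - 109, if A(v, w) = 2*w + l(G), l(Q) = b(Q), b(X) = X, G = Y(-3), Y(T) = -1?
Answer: -431 + √155 ≈ -418.55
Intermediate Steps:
G = -1
l(Q) = Q
A(v, w) = -1 + 2*w (A(v, w) = 2*w - 1 = -1 + 2*w)
(√(A(-6, 0) - 12*(-13)) - 322) - 109 = (√((-1 + 2*0) - 12*(-13)) - 322) - 109 = (√((-1 + 0) + 156) - 322) - 109 = (√(-1 + 156) - 322) - 109 = (√155 - 322) - 109 = (-322 + √155) - 109 = -431 + √155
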